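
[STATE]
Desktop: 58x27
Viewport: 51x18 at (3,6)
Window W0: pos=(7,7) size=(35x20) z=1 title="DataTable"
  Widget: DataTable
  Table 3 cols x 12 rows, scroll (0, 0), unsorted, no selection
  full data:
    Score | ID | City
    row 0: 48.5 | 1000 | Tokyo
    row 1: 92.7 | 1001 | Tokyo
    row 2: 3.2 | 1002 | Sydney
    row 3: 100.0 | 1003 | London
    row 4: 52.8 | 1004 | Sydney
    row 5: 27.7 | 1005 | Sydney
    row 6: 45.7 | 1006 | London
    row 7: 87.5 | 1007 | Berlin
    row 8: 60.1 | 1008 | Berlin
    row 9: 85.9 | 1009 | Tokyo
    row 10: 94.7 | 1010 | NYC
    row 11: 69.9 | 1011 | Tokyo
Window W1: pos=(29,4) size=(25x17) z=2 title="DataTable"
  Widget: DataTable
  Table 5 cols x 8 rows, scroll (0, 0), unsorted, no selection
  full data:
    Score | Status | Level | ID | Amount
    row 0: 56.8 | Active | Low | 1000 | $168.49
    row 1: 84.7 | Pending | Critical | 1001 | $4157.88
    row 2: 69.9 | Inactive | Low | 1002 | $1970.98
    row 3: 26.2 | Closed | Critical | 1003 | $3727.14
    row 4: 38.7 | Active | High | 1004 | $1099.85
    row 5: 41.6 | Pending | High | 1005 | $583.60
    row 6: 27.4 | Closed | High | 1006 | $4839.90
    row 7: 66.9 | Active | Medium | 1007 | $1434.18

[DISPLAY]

                          ┠───────────────────────┨
    ┏━━━━━━━━━━━━━━━━━━━━━┃Score│Status  │Level   ┃
    ┃ DataTable           ┃─────┼────────┼────────┃
    ┠─────────────────────┃56.8 │Active  │Low     ┃
    ┃Score│ID  │City      ┃84.7 │Pending │Critical┃
    ┃─────┼────┼──────    ┃69.9 │Inactive│Low     ┃
    ┃48.5 │1000│Tokyo     ┃26.2 │Closed  │Critical┃
    ┃92.7 │1001│Tokyo     ┃38.7 │Active  │High    ┃
    ┃3.2  │1002│Sydney    ┃41.6 │Pending │High    ┃
    ┃100.0│1003│London    ┃27.4 │Closed  │High    ┃
    ┃52.8 │1004│Sydney    ┃66.9 │Active  │Medium  ┃
    ┃27.7 │1005│Sydney    ┃                       ┃
    ┃45.7 │1006│London    ┃                       ┃
    ┃87.5 │1007│Berlin    ┃                       ┃
    ┃60.1 │1008│Berlin    ┗━━━━━━━━━━━━━━━━━━━━━━━┛
    ┃85.9 │1009│Tokyo                 ┃            
    ┃94.7 │1010│NYC                   ┃            
    ┃69.9 │1011│Tokyo                 ┃            


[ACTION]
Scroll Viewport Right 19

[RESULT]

                      ┠───────────────────────┨    
┏━━━━━━━━━━━━━━━━━━━━━┃Score│Status  │Level   ┃    
┃ DataTable           ┃─────┼────────┼────────┃    
┠─────────────────────┃56.8 │Active  │Low     ┃    
┃Score│ID  │City      ┃84.7 │Pending │Critical┃    
┃─────┼────┼──────    ┃69.9 │Inactive│Low     ┃    
┃48.5 │1000│Tokyo     ┃26.2 │Closed  │Critical┃    
┃92.7 │1001│Tokyo     ┃38.7 │Active  │High    ┃    
┃3.2  │1002│Sydney    ┃41.6 │Pending │High    ┃    
┃100.0│1003│London    ┃27.4 │Closed  │High    ┃    
┃52.8 │1004│Sydney    ┃66.9 │Active  │Medium  ┃    
┃27.7 │1005│Sydney    ┃                       ┃    
┃45.7 │1006│London    ┃                       ┃    
┃87.5 │1007│Berlin    ┃                       ┃    
┃60.1 │1008│Berlin    ┗━━━━━━━━━━━━━━━━━━━━━━━┛    
┃85.9 │1009│Tokyo                 ┃                
┃94.7 │1010│NYC                   ┃                
┃69.9 │1011│Tokyo                 ┃                


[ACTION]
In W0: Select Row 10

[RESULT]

                      ┠───────────────────────┨    
┏━━━━━━━━━━━━━━━━━━━━━┃Score│Status  │Level   ┃    
┃ DataTable           ┃─────┼────────┼────────┃    
┠─────────────────────┃56.8 │Active  │Low     ┃    
┃Score│ID  │City      ┃84.7 │Pending │Critical┃    
┃─────┼────┼──────    ┃69.9 │Inactive│Low     ┃    
┃48.5 │1000│Tokyo     ┃26.2 │Closed  │Critical┃    
┃92.7 │1001│Tokyo     ┃38.7 │Active  │High    ┃    
┃3.2  │1002│Sydney    ┃41.6 │Pending │High    ┃    
┃100.0│1003│London    ┃27.4 │Closed  │High    ┃    
┃52.8 │1004│Sydney    ┃66.9 │Active  │Medium  ┃    
┃27.7 │1005│Sydney    ┃                       ┃    
┃45.7 │1006│London    ┃                       ┃    
┃87.5 │1007│Berlin    ┃                       ┃    
┃60.1 │1008│Berlin    ┗━━━━━━━━━━━━━━━━━━━━━━━┛    
┃85.9 │1009│Tokyo                 ┃                
┃>4.7 │1010│NYC                   ┃                
┃69.9 │1011│Tokyo                 ┃                


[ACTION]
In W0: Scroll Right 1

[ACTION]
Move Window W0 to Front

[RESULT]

                      ┠───────────────────────┨    
┏━━━━━━━━━━━━━━━━━━━━━━━━━━━━━━━━━┓  │Level   ┃    
┃ DataTable                       ┃──┼────────┃    
┠─────────────────────────────────┨  │Low     ┃    
┃Score│ID  │City                  ┃g │Critical┃    
┃─────┼────┼──────                ┃ve│Low     ┃    
┃48.5 │1000│Tokyo                 ┃  │Critical┃    
┃92.7 │1001│Tokyo                 ┃  │High    ┃    
┃3.2  │1002│Sydney                ┃g │High    ┃    
┃100.0│1003│London                ┃  │High    ┃    
┃52.8 │1004│Sydney                ┃  │Medium  ┃    
┃27.7 │1005│Sydney                ┃           ┃    
┃45.7 │1006│London                ┃           ┃    
┃87.5 │1007│Berlin                ┃           ┃    
┃60.1 │1008│Berlin                ┃━━━━━━━━━━━┛    
┃85.9 │1009│Tokyo                 ┃                
┃>4.7 │1010│NYC                   ┃                
┃69.9 │1011│Tokyo                 ┃                


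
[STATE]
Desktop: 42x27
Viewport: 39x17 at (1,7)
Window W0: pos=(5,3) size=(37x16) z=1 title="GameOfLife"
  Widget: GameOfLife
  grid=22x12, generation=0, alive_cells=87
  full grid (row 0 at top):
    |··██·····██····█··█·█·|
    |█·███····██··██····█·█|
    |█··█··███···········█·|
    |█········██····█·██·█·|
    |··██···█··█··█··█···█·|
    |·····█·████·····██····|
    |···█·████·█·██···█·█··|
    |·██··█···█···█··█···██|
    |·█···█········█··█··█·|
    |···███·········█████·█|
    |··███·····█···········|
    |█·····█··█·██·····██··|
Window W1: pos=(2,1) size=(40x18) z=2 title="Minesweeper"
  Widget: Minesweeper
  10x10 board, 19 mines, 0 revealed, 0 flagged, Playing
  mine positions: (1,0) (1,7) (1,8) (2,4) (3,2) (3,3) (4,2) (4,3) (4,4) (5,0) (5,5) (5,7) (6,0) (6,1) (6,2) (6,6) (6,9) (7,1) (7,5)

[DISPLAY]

 ┃■■■■■■■■■■                           
 ┃■■■■■■■■■■                           
 ┃■■■■■■■■■■                           
 ┃■■■■■■■■■■                           
 ┃■■■■■■■■■■                           
 ┃■■■■■■■■■■                           
 ┃■■■■■■■■■■                           
 ┃                                     
 ┃                                     
 ┃                                     
 ┃                                     
 ┗━━━━━━━━━━━━━━━━━━━━━━━━━━━━━━━━━━━━━
                                       
                                       
                                       
                                       
                                       


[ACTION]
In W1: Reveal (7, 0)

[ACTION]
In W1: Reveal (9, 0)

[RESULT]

 ┃■■■■■■■■■■                           
 ┃■■■■■■■■■■                           
 ┃■■■■■■■■■■                           
 ┃■■■■■■■■■■                           
 ┃3■311■2111                           
 ┃111 111                              
 ┃                                     
 ┃                                     
 ┃                                     
 ┃                                     
 ┃                                     
 ┗━━━━━━━━━━━━━━━━━━━━━━━━━━━━━━━━━━━━━
                                       
                                       
                                       
                                       
                                       


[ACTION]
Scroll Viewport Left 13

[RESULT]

  ┃■■■■■■■■■■                          
  ┃■■■■■■■■■■                          
  ┃■■■■■■■■■■                          
  ┃■■■■■■■■■■                          
  ┃3■311■2111                          
  ┃111 111                             
  ┃                                    
  ┃                                    
  ┃                                    
  ┃                                    
  ┃                                    
  ┗━━━━━━━━━━━━━━━━━━━━━━━━━━━━━━━━━━━━
                                       
                                       
                                       
                                       
                                       


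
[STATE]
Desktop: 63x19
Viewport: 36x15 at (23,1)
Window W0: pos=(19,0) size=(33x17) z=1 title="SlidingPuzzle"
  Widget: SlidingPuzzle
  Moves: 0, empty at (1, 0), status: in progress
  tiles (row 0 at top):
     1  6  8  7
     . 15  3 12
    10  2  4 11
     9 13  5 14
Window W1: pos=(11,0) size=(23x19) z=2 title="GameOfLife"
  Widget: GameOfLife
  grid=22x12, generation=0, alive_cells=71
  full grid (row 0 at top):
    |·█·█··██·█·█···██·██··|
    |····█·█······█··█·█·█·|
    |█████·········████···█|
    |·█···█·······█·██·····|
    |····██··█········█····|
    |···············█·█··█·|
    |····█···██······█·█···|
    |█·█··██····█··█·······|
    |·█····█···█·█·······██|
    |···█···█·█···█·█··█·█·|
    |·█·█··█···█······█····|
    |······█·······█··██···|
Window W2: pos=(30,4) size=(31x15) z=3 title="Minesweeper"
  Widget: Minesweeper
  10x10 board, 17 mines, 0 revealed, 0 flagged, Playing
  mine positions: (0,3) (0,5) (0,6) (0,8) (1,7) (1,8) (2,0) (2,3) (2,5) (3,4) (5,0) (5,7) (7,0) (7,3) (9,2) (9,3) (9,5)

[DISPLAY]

          ┃                 ┃       
──────────┨─────────────────┨       
          ┃─┬────┐          ┃       
█···██·┏━━━━━━━━━━━━━━━━━━━━━━━━━━━━
··█··█·┃ Minesweeper                
···████┠────────────────────────────
··█·██·┃■■■■■■■■■■                  
······█┃■■■■■■■■■■                  
····█·█┃■■■■■■■■■■                  
·····█·┃■■■■■■■■■■                  
█··█···┃■■■■■■■■■■                  
·█·····┃■■■■■■■■■■                  
··█·█··┃■■■■■■■■■■                  
······█┃■■■■■■■■■■                  
···█··█┃■■■■■■■■■■                  


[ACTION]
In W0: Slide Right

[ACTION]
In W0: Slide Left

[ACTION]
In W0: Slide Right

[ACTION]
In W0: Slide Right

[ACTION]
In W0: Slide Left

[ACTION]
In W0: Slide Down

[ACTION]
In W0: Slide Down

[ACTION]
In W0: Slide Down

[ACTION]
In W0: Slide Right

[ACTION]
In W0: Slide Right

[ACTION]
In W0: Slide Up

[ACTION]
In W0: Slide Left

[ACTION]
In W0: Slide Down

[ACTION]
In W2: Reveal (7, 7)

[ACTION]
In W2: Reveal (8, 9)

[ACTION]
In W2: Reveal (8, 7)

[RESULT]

          ┃                 ┃       
──────────┨─────────────────┨       
          ┃─┬────┐          ┃       
█···██·┏━━━━━━━━━━━━━━━━━━━━━━━━━━━━
··█··█·┃ Minesweeper                
···████┠────────────────────────────
··█·██·┃■■■■■■■■■■                  
······█┃■■■■■■■■■■                  
····█·█┃■■■■■■2221                  
·····█·┃■112■■1                     
█··█···┃■1 111111                   
·█·····┃■1    1■1                   
··█·█··┃■2111 111                   
······█┃■■■■1                       
···█··█┃■■■■311                     


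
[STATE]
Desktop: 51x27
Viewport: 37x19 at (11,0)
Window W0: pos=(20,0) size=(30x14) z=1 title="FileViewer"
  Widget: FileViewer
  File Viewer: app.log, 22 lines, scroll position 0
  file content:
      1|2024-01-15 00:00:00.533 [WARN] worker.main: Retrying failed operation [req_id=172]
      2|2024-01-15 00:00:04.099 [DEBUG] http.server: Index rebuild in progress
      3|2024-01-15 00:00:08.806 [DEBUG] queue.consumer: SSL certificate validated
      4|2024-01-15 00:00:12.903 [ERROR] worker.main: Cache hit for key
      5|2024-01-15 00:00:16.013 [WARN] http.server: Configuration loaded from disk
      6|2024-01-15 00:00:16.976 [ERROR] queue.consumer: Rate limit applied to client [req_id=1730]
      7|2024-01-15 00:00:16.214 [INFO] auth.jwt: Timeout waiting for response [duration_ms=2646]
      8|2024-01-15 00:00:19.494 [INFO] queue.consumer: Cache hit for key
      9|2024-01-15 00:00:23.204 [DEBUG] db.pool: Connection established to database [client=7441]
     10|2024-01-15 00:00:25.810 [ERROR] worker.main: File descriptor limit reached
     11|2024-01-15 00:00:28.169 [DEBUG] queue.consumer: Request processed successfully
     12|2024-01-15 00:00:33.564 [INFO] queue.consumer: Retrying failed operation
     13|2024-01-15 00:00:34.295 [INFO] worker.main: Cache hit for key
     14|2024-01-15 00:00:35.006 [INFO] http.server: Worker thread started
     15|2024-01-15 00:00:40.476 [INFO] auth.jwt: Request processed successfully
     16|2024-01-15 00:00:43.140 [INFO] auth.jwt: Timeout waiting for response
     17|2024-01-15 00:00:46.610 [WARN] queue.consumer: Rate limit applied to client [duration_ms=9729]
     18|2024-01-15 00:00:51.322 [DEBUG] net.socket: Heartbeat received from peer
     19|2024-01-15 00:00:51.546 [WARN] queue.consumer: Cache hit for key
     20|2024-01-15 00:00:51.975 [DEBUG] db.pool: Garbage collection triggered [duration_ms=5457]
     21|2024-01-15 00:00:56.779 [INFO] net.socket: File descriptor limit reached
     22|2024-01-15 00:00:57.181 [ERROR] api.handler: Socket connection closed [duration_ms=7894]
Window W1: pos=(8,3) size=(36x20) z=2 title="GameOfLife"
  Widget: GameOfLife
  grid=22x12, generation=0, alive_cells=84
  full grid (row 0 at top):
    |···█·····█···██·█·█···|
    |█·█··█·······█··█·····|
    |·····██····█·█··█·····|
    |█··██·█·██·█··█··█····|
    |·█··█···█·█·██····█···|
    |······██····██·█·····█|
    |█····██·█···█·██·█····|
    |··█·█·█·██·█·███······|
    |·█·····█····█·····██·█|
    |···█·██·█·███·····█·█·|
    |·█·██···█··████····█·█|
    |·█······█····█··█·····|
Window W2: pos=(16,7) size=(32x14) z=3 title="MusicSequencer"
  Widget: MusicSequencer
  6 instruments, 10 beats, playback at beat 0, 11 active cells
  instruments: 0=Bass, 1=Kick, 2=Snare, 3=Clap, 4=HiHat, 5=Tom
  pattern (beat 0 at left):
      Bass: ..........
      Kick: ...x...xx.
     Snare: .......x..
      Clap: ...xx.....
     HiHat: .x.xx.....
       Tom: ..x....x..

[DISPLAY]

         ┏━━━━━━━━━━━━━━━━━━━━━━━━━━━
         ┃ FileViewer                
         ┠───────────────────────────
━━━━━━━━━━━━━━━━━━━━━━━━━━━━━━━━┓ [WA
ameOfLife                       ┃ [DE
────────────────────────────────┨ [DE
n: 0                            ┃ [ER
·█···┏━━━━━━━━━━━━━━━━━━━━━━━━━━━━━━┓
█··█·┃ MusicSequencer               ┃
···██┠──────────────────────────────┨
·██·█┃      ▼123456789              ┃
··█··┃  Bass··········              ┃
····█┃  Kick···█···██·              ┃
···██┃ Snare·······█··              ┃
█·█·█┃  Clap···██·····              ┃
·····┃ HiHat·█·██·····              ┃
·█·██┃   Tom··█····█··              ┃
·██··┃                              ┃
·····┃                              ┃


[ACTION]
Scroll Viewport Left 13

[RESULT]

                    ┏━━━━━━━━━━━━━━━━
                    ┃ FileViewer     
                    ┠────────────────
        ┏━━━━━━━━━━━━━━━━━━━━━━━━━━━━
        ┃ GameOfLife                 
        ┠────────────────────────────
        ┃Gen: 0                      
        ┃···█···┏━━━━━━━━━━━━━━━━━━━━
        ┃█·█··█·┃ MusicSequencer     
        ┃·····██┠────────────────────
        ┃█··██·█┃      ▼123456789    
        ┃·█··█··┃  Bass··········    
        ┃······█┃  Kick···█···██·    
        ┃█····██┃ Snare·······█··    
        ┃··█·█·█┃  Clap···██·····    
        ┃·█·····┃ HiHat·█·██·····    
        ┃···█·██┃   Tom··█····█··    
        ┃·█·██··┃                    
        ┃·█·····┃                    


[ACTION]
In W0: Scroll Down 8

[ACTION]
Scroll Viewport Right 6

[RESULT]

              ┏━━━━━━━━━━━━━━━━━━━━━━
              ┃ FileViewer           
              ┠──────────────────────
  ┏━━━━━━━━━━━━━━━━━━━━━━━━━━━━━━━━━━
  ┃ GameOfLife                       
  ┠──────────────────────────────────
  ┃Gen: 0                            
  ┃···█···┏━━━━━━━━━━━━━━━━━━━━━━━━━━
  ┃█·█··█·┃ MusicSequencer           
  ┃·····██┠──────────────────────────
  ┃█··██·█┃      ▼123456789          
  ┃·█··█··┃  Bass··········          
  ┃······█┃  Kick···█···██·          
  ┃█····██┃ Snare·······█··          
  ┃··█·█·█┃  Clap···██·····          
  ┃·█·····┃ HiHat·█·██·····          
  ┃···█·██┃   Tom··█····█··          
  ┃·█·██··┃                          
  ┃·█·····┃                          


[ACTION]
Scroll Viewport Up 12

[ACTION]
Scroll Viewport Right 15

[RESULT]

      ┏━━━━━━━━━━━━━━━━━━━━━━━━━━━━┓ 
      ┃ FileViewer                 ┃ 
      ┠────────────────────────────┨ 
━━━━━━━━━━━━━━━━━━━━━━━━━━━━━┓ [DE▲┃ 
OfLife                       ┃ [ER░┃ 
─────────────────────────────┨ [DE░┃ 
0                            ┃ [IN░┃ 
··┏━━━━━━━━━━━━━━━━━━━━━━━━━━━━━━┓░┃ 
█·┃ MusicSequencer               ┃░┃ 
██┠──────────────────────────────┨█┃ 
·█┃      ▼123456789              ┃░┃ 
··┃  Bass··········              ┃░┃ 
·█┃  Kick···█···██·              ┃▼┃ 
██┃ Snare·······█··              ┃━┛ 
·█┃  Clap···██·····              ┃   
··┃ HiHat·█·██·····              ┃   
██┃   Tom··█····█··              ┃   
··┃                              ┃   
··┃                              ┃   


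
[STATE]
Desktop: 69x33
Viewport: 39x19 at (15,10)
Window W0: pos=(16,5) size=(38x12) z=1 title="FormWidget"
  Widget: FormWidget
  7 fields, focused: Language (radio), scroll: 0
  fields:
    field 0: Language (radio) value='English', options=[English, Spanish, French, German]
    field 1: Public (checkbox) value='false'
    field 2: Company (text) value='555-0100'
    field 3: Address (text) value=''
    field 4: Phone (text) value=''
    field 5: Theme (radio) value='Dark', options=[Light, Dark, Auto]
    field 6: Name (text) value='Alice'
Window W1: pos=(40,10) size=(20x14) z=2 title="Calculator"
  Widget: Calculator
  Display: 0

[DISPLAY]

 ┃  Company:    [555-0100┏━━━━━━━━━━━━━
 ┃  Address:    [        ┃ Calculator  
 ┃  Phone:      [        ┠─────────────
 ┃  Theme:      ( ) Light┃             
 ┃  Name:       [Alice   ┃┌───┬───┬───┬
 ┃                       ┃│ 7 │ 8 │ 9 │
 ┗━━━━━━━━━━━━━━━━━━━━━━━┃├───┼───┼───┼
                         ┃│ 4 │ 5 │ 6 │
                         ┃├───┼───┼───┼
                         ┃│ 1 │ 2 │ 3 │
                         ┃├───┼───┼───┼
                         ┃│ 0 │ . │ = │
                         ┃└───┴───┴───┴
                         ┗━━━━━━━━━━━━━
                                       
                                       
                                       
                                       
                                       


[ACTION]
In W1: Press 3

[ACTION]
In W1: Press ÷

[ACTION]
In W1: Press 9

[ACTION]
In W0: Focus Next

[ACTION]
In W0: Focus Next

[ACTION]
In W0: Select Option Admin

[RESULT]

 ┃> Company:    [555-0100┏━━━━━━━━━━━━━
 ┃  Address:    [        ┃ Calculator  
 ┃  Phone:      [        ┠─────────────
 ┃  Theme:      ( ) Light┃             
 ┃  Name:       [Alice   ┃┌───┬───┬───┬
 ┃                       ┃│ 7 │ 8 │ 9 │
 ┗━━━━━━━━━━━━━━━━━━━━━━━┃├───┼───┼───┼
                         ┃│ 4 │ 5 │ 6 │
                         ┃├───┼───┼───┼
                         ┃│ 1 │ 2 │ 3 │
                         ┃├───┼───┼───┼
                         ┃│ 0 │ . │ = │
                         ┃└───┴───┴───┴
                         ┗━━━━━━━━━━━━━
                                       
                                       
                                       
                                       
                                       


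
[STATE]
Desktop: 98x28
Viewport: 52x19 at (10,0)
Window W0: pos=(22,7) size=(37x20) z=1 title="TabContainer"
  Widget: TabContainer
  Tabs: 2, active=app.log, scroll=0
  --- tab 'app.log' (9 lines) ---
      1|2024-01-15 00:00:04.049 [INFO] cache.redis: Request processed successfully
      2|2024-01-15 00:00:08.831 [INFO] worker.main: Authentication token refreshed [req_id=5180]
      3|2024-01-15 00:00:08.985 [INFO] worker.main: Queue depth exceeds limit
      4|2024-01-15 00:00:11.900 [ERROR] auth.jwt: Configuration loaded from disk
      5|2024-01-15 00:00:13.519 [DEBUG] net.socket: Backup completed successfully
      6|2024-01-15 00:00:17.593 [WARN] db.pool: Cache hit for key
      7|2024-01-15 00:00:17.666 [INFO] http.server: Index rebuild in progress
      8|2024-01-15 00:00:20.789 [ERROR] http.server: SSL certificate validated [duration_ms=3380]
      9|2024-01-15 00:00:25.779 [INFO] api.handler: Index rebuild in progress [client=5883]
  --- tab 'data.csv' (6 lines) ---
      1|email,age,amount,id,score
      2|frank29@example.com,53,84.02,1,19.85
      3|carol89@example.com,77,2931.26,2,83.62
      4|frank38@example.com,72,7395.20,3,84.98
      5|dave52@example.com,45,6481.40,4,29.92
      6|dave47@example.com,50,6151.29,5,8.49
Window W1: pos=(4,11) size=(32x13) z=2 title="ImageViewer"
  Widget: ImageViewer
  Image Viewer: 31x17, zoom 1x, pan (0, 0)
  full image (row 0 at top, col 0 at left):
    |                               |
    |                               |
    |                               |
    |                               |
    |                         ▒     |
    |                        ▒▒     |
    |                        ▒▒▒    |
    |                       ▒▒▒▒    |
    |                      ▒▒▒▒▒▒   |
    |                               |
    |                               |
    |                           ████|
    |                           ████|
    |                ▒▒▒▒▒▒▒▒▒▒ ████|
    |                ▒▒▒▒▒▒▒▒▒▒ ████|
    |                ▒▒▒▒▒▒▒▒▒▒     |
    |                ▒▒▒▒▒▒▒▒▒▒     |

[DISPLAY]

                                                    
                                                    
                                                    
                                                    
                                                    
                                                    
                                                    
            ┏━━━━━━━━━━━━━━━━━━━━━━━━━━━━━━━━━━━┓   
            ┃ TabContainer                      ┃   
            ┠───────────────────────────────────┨   
            ┃[app.log]│ data.csv                ┃   
━━━━━━━━━━━━━━━━━━━━━━━━━┓──────────────────────┃   
eViewer                  ┃:00:04.049 [INFO] cach┃   
─────────────────────────┨:00:08.831 [INFO] work┃   
                         ┃:00:08.985 [INFO] work┃   
                         ┃:00:11.900 [ERROR] aut┃   
                         ┃:00:13.519 [DEBUG] net┃   
                         ┃:00:17.593 [WARN] db.p┃   
                    ▒    ┃:00:17.666 [INFO] http┃   


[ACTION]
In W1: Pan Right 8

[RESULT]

                                                    
                                                    
                                                    
                                                    
                                                    
                                                    
                                                    
            ┏━━━━━━━━━━━━━━━━━━━━━━━━━━━━━━━━━━━┓   
            ┃ TabContainer                      ┃   
            ┠───────────────────────────────────┨   
            ┃[app.log]│ data.csv                ┃   
━━━━━━━━━━━━━━━━━━━━━━━━━┓──────────────────────┃   
eViewer                  ┃:00:04.049 [INFO] cach┃   
─────────────────────────┨:00:08.831 [INFO] work┃   
                         ┃:00:08.985 [INFO] work┃   
                         ┃:00:11.900 [ERROR] aut┃   
                         ┃:00:13.519 [DEBUG] net┃   
                         ┃:00:17.593 [WARN] db.p┃   
            ▒            ┃:00:17.666 [INFO] http┃   


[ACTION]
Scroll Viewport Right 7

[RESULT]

                                                    
                                                    
                                                    
                                                    
                                                    
                                                    
                                                    
     ┏━━━━━━━━━━━━━━━━━━━━━━━━━━━━━━━━━━━┓          
     ┃ TabContainer                      ┃          
     ┠───────────────────────────────────┨          
     ┃[app.log]│ data.csv                ┃          
━━━━━━━━━━━━━━━━━━┓──────────────────────┃          
                  ┃:00:04.049 [INFO] cach┃          
──────────────────┨:00:08.831 [INFO] work┃          
                  ┃:00:08.985 [INFO] work┃          
                  ┃:00:11.900 [ERROR] aut┃          
                  ┃:00:13.519 [DEBUG] net┃          
                  ┃:00:17.593 [WARN] db.p┃          
     ▒            ┃:00:17.666 [INFO] http┃          


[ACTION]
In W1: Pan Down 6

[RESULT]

                                                    
                                                    
                                                    
                                                    
                                                    
                                                    
                                                    
     ┏━━━━━━━━━━━━━━━━━━━━━━━━━━━━━━━━━━━┓          
     ┃ TabContainer                      ┃          
     ┠───────────────────────────────────┨          
     ┃[app.log]│ data.csv                ┃          
━━━━━━━━━━━━━━━━━━┓──────────────────────┃          
                  ┃:00:04.049 [INFO] cach┃          
──────────────────┨:00:08.831 [INFO] work┃          
    ▒▒▒           ┃:00:08.985 [INFO] work┃          
   ▒▒▒▒           ┃:00:11.900 [ERROR] aut┃          
  ▒▒▒▒▒▒          ┃:00:13.519 [DEBUG] net┃          
                  ┃:00:17.593 [WARN] db.p┃          
                  ┃:00:17.666 [INFO] http┃          


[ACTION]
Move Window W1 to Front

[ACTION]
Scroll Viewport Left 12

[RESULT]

                                                    
                                                    
                                                    
                                                    
                                                    
                                                    
                                                    
                 ┏━━━━━━━━━━━━━━━━━━━━━━━━━━━━━━━━━━
                 ┃ TabContainer                     
                 ┠──────────────────────────────────
                 ┃[app.log]│ data.csv               
━━━━━━━━━━━━━━━━━━━━━━━━━━━━━━┓─────────────────────
 ImageViewer                  ┃:00:04.049 [INFO] cac
──────────────────────────────┨:00:08.831 [INFO] wor
                ▒▒▒           ┃:00:08.985 [INFO] wor
               ▒▒▒▒           ┃:00:11.900 [ERROR] au
              ▒▒▒▒▒▒          ┃:00:13.519 [DEBUG] ne
                              ┃:00:17.593 [WARN] db.
                              ┃:00:17.666 [INFO] htt


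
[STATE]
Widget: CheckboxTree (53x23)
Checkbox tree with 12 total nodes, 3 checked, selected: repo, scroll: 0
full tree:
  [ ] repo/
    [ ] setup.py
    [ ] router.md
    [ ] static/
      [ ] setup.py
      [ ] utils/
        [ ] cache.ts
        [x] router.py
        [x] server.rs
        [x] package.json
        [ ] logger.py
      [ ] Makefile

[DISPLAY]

>[-] repo/                                           
   [ ] setup.py                                      
   [ ] router.md                                     
   [-] static/                                       
     [ ] setup.py                                    
     [-] utils/                                      
       [ ] cache.ts                                  
       [x] router.py                                 
       [x] server.rs                                 
       [x] package.json                              
       [ ] logger.py                                 
     [ ] Makefile                                    
                                                     
                                                     
                                                     
                                                     
                                                     
                                                     
                                                     
                                                     
                                                     
                                                     
                                                     


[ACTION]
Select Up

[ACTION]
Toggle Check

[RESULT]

>[x] repo/                                           
   [x] setup.py                                      
   [x] router.md                                     
   [x] static/                                       
     [x] setup.py                                    
     [x] utils/                                      
       [x] cache.ts                                  
       [x] router.py                                 
       [x] server.rs                                 
       [x] package.json                              
       [x] logger.py                                 
     [x] Makefile                                    
                                                     
                                                     
                                                     
                                                     
                                                     
                                                     
                                                     
                                                     
                                                     
                                                     
                                                     


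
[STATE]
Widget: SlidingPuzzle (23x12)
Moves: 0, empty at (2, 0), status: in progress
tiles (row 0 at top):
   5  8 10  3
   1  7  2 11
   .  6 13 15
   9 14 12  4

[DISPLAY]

┌────┬────┬────┬────┐  
│  5 │  8 │ 10 │  3 │  
├────┼────┼────┼────┤  
│  1 │  7 │  2 │ 11 │  
├────┼────┼────┼────┤  
│    │  6 │ 13 │ 15 │  
├────┼────┼────┼────┤  
│  9 │ 14 │ 12 │  4 │  
└────┴────┴────┴────┘  
Moves: 0               
                       
                       


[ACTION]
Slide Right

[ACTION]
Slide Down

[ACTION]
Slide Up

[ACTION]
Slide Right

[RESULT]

┌────┬────┬────┬────┐  
│  5 │  8 │ 10 │  3 │  
├────┼────┼────┼────┤  
│  1 │  7 │  2 │ 11 │  
├────┼────┼────┼────┤  
│    │  6 │ 13 │ 15 │  
├────┼────┼────┼────┤  
│  9 │ 14 │ 12 │  4 │  
└────┴────┴────┴────┘  
Moves: 2               
                       
                       


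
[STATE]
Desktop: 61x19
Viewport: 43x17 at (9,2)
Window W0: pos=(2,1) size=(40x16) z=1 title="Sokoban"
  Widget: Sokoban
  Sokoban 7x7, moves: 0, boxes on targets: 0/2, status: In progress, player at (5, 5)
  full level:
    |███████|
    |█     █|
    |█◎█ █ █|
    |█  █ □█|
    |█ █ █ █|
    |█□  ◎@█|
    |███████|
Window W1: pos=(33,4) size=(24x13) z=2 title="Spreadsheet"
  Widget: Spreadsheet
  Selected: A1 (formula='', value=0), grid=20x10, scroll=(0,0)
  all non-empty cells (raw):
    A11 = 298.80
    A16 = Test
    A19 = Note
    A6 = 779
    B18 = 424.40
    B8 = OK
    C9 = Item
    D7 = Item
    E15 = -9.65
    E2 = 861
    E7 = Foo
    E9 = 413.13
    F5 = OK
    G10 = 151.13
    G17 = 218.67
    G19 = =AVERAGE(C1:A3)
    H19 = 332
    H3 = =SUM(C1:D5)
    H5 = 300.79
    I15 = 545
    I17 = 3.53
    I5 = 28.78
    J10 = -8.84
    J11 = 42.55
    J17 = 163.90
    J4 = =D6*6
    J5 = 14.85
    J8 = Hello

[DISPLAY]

an                              ┃          
────────────────────────────────┨          
█                       ┏━━━━━━━━━━━━━━━━━━
█                       ┃ Spreadsheet      
█                       ┠──────────────────
█                       ┃A1:               
█                       ┃       A       B  
█                       ┃------------------
█                       ┃  1      [0]      
 0  0/2                 ┃  2        0      
                        ┃  3        0      
                        ┃  4        0      
                        ┃  5        0      
                        ┃  6      779      
━━━━━━━━━━━━━━━━━━━━━━━━┗━━━━━━━━━━━━━━━━━━
                                           
                                           


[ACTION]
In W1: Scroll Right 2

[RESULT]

an                              ┃          
────────────────────────────────┨          
█                       ┏━━━━━━━━━━━━━━━━━━
█                       ┃ Spreadsheet      
█                       ┠──────────────────
█                       ┃A1:               
█                       ┃       C       D  
█                       ┃------------------
█                       ┃  1        0      
 0  0/2                 ┃  2        0      
                        ┃  3        0      
                        ┃  4        0      
                        ┃  5        0      
                        ┃  6        0      
━━━━━━━━━━━━━━━━━━━━━━━━┗━━━━━━━━━━━━━━━━━━
                                           
                                           


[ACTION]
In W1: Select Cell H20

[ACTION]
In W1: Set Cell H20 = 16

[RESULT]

an                              ┃          
────────────────────────────────┨          
█                       ┏━━━━━━━━━━━━━━━━━━
█                       ┃ Spreadsheet      
█                       ┠──────────────────
█                       ┃H20: 16           
█                       ┃       C       D  
█                       ┃------------------
█                       ┃  1        0      
 0  0/2                 ┃  2        0      
                        ┃  3        0      
                        ┃  4        0      
                        ┃  5        0      
                        ┃  6        0      
━━━━━━━━━━━━━━━━━━━━━━━━┗━━━━━━━━━━━━━━━━━━
                                           
                                           


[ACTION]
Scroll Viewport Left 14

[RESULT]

  ┃ Sokoban                              ┃ 
  ┠──────────────────────────────────────┨ 
  ┃███████                       ┏━━━━━━━━━
  ┃█     █                       ┃ Spreadsh
  ┃█◎█ █ █                       ┠─────────
  ┃█  █ □█                       ┃H20: 16  
  ┃█ █ █ █                       ┃       C 
  ┃█□  ◎@█                       ┃---------
  ┃███████                       ┃  1      
  ┃Moves: 0  0/2                 ┃  2      
  ┃                              ┃  3      
  ┃                              ┃  4      
  ┃                              ┃  5      
  ┃                              ┃  6      
  ┗━━━━━━━━━━━━━━━━━━━━━━━━━━━━━━┗━━━━━━━━━
                                           
                                           
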